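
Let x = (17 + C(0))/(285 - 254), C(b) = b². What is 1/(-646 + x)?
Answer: -31/20009 ≈ -0.0015493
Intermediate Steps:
x = 17/31 (x = (17 + 0²)/(285 - 254) = (17 + 0)/31 = 17*(1/31) = 17/31 ≈ 0.54839)
1/(-646 + x) = 1/(-646 + 17/31) = 1/(-20009/31) = -31/20009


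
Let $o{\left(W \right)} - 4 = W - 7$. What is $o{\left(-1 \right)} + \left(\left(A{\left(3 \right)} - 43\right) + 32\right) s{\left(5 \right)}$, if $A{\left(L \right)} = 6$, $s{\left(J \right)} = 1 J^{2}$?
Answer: $-129$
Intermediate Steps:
$s{\left(J \right)} = J^{2}$
$o{\left(W \right)} = -3 + W$ ($o{\left(W \right)} = 4 + \left(W - 7\right) = 4 + \left(-7 + W\right) = -3 + W$)
$o{\left(-1 \right)} + \left(\left(A{\left(3 \right)} - 43\right) + 32\right) s{\left(5 \right)} = \left(-3 - 1\right) + \left(\left(6 - 43\right) + 32\right) 5^{2} = -4 + \left(-37 + 32\right) 25 = -4 - 125 = -129$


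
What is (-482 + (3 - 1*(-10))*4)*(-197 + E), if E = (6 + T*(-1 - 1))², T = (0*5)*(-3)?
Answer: 69230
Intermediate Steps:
T = 0 (T = 0*(-3) = 0)
E = 36 (E = (6 + 0*(-1 - 1))² = (6 + 0*(-2))² = (6 + 0)² = 6² = 36)
(-482 + (3 - 1*(-10))*4)*(-197 + E) = (-482 + (3 - 1*(-10))*4)*(-197 + 36) = (-482 + (3 + 10)*4)*(-161) = (-482 + 13*4)*(-161) = (-482 + 52)*(-161) = -430*(-161) = 69230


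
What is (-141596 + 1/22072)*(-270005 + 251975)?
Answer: 28174641802665/11036 ≈ 2.5530e+9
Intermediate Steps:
(-141596 + 1/22072)*(-270005 + 251975) = (-141596 + 1/22072)*(-18030) = -3125306911/22072*(-18030) = 28174641802665/11036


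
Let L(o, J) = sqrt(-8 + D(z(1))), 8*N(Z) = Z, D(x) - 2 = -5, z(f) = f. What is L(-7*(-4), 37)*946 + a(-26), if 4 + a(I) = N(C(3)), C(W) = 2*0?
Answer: -4 + 946*I*sqrt(11) ≈ -4.0 + 3137.5*I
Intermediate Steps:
C(W) = 0
D(x) = -3 (D(x) = 2 - 5 = -3)
N(Z) = Z/8
a(I) = -4 (a(I) = -4 + (1/8)*0 = -4 + 0 = -4)
L(o, J) = I*sqrt(11) (L(o, J) = sqrt(-8 - 3) = sqrt(-11) = I*sqrt(11))
L(-7*(-4), 37)*946 + a(-26) = (I*sqrt(11))*946 - 4 = 946*I*sqrt(11) - 4 = -4 + 946*I*sqrt(11)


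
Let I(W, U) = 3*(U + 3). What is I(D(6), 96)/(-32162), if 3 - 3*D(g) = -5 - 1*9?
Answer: -297/32162 ≈ -0.0092345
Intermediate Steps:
D(g) = 17/3 (D(g) = 1 - (-5 - 1*9)/3 = 1 - (-5 - 9)/3 = 1 - ⅓*(-14) = 1 + 14/3 = 17/3)
I(W, U) = 9 + 3*U (I(W, U) = 3*(3 + U) = 9 + 3*U)
I(D(6), 96)/(-32162) = (9 + 3*96)/(-32162) = (9 + 288)*(-1/32162) = 297*(-1/32162) = -297/32162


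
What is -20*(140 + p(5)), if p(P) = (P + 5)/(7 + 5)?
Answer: -8450/3 ≈ -2816.7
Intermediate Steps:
p(P) = 5/12 + P/12 (p(P) = (5 + P)/12 = (5 + P)*(1/12) = 5/12 + P/12)
-20*(140 + p(5)) = -20*(140 + (5/12 + (1/12)*5)) = -20*(140 + (5/12 + 5/12)) = -20*(140 + ⅚) = -20*845/6 = -8450/3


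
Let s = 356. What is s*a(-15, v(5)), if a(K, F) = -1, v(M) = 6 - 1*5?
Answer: -356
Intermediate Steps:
v(M) = 1 (v(M) = 6 - 5 = 1)
s*a(-15, v(5)) = 356*(-1) = -356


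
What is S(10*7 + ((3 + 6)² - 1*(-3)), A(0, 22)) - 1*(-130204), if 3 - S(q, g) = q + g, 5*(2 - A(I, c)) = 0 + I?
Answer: 130051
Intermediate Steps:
A(I, c) = 2 - I/5 (A(I, c) = 2 - (0 + I)/5 = 2 - I/5)
S(q, g) = 3 - g - q (S(q, g) = 3 - (q + g) = 3 - (g + q) = 3 + (-g - q) = 3 - g - q)
S(10*7 + ((3 + 6)² - 1*(-3)), A(0, 22)) - 1*(-130204) = (3 - (2 - ⅕*0) - (10*7 + ((3 + 6)² - 1*(-3)))) - 1*(-130204) = (3 - (2 + 0) - (70 + (9² + 3))) + 130204 = (3 - 1*2 - (70 + (81 + 3))) + 130204 = (3 - 2 - (70 + 84)) + 130204 = (3 - 2 - 1*154) + 130204 = (3 - 2 - 154) + 130204 = -153 + 130204 = 130051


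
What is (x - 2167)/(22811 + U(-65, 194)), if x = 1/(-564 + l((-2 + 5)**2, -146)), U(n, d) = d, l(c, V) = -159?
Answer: -1566742/16632615 ≈ -0.094197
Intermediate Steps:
x = -1/723 (x = 1/(-564 - 159) = 1/(-723) = -1/723 ≈ -0.0013831)
(x - 2167)/(22811 + U(-65, 194)) = (-1/723 - 2167)/(22811 + 194) = -1566742/723/23005 = -1566742/723*1/23005 = -1566742/16632615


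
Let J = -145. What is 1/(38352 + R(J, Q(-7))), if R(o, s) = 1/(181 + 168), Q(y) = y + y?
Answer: 349/13384849 ≈ 2.6074e-5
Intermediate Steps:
Q(y) = 2*y
R(o, s) = 1/349
1/(38352 + R(J, Q(-7))) = 1/(38352 + 1/349) = 1/(13384849/349) = 349/13384849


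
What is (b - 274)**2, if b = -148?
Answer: 178084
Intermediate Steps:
(b - 274)**2 = (-148 - 274)**2 = (-422)**2 = 178084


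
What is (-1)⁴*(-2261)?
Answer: -2261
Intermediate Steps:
(-1)⁴*(-2261) = 1*(-2261) = -2261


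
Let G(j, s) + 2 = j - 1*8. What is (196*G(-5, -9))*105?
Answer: -308700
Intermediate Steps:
G(j, s) = -10 + j (G(j, s) = -2 + (j - 1*8) = -2 + (j - 8) = -2 + (-8 + j) = -10 + j)
(196*G(-5, -9))*105 = (196*(-10 - 5))*105 = (196*(-15))*105 = -2940*105 = -308700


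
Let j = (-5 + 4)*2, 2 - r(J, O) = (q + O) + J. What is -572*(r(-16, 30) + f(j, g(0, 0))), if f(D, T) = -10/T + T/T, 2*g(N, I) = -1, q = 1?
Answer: -4576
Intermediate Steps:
g(N, I) = -1/2 (g(N, I) = (1/2)*(-1) = -1/2)
r(J, O) = 1 - J - O (r(J, O) = 2 - ((1 + O) + J) = 2 - (1 + J + O) = 2 + (-1 - J - O) = 1 - J - O)
j = -2 (j = -1*2 = -2)
f(D, T) = 1 - 10/T (f(D, T) = -10/T + 1 = 1 - 10/T)
-572*(r(-16, 30) + f(j, g(0, 0))) = -572*((1 - 1*(-16) - 1*30) + (-10 - 1/2)/(-1/2)) = -572*((1 + 16 - 30) - 2*(-21/2)) = -572*(-13 + 21) = -572*8 = -4576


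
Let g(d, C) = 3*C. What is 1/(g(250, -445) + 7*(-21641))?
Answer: -1/152822 ≈ -6.5436e-6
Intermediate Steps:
1/(g(250, -445) + 7*(-21641)) = 1/(3*(-445) + 7*(-21641)) = 1/(-1335 - 151487) = 1/(-152822) = -1/152822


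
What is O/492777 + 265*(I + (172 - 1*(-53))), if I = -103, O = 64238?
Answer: 15931544648/492777 ≈ 32330.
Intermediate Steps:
O/492777 + 265*(I + (172 - 1*(-53))) = 64238/492777 + 265*(-103 + (172 - 1*(-53))) = 64238*(1/492777) + 265*(-103 + (172 + 53)) = 64238/492777 + 265*(-103 + 225) = 64238/492777 + 265*122 = 64238/492777 + 32330 = 15931544648/492777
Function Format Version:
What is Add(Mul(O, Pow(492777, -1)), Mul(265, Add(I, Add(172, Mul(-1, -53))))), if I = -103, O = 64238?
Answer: Rational(15931544648, 492777) ≈ 32330.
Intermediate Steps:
Add(Mul(O, Pow(492777, -1)), Mul(265, Add(I, Add(172, Mul(-1, -53))))) = Add(Mul(64238, Pow(492777, -1)), Mul(265, Add(-103, Add(172, Mul(-1, -53))))) = Add(Mul(64238, Rational(1, 492777)), Mul(265, Add(-103, Add(172, 53)))) = Add(Rational(64238, 492777), Mul(265, Add(-103, 225))) = Add(Rational(64238, 492777), Mul(265, 122)) = Add(Rational(64238, 492777), 32330) = Rational(15931544648, 492777)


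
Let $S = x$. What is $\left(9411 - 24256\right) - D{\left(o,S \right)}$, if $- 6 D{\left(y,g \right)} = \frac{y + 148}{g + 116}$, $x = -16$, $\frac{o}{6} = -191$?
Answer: $- \frac{4453999}{300} \approx -14847.0$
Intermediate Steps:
$o = -1146$ ($o = 6 \left(-191\right) = -1146$)
$S = -16$
$D{\left(y,g \right)} = - \frac{148 + y}{6 \left(116 + g\right)}$ ($D{\left(y,g \right)} = - \frac{\left(y + 148\right) \frac{1}{g + 116}}{6} = - \frac{\left(148 + y\right) \frac{1}{116 + g}}{6} = - \frac{\frac{1}{116 + g} \left(148 + y\right)}{6} = - \frac{148 + y}{6 \left(116 + g\right)}$)
$\left(9411 - 24256\right) - D{\left(o,S \right)} = \left(9411 - 24256\right) - \frac{-148 - -1146}{6 \left(116 - 16\right)} = -14845 - \frac{-148 + 1146}{6 \cdot 100} = -14845 - \frac{1}{6} \cdot \frac{1}{100} \cdot 998 = -14845 - \frac{499}{300} = - \frac{4453999}{300}$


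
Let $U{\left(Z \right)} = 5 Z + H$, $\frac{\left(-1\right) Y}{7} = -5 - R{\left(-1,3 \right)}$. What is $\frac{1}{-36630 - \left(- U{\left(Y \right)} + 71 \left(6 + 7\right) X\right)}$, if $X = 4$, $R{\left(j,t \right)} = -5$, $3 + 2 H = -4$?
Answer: $- \frac{2}{80651} \approx -2.4798 \cdot 10^{-5}$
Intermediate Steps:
$H = - \frac{7}{2}$ ($H = - \frac{3}{2} + \frac{1}{2} \left(-4\right) = - \frac{3}{2} - 2 = - \frac{7}{2} \approx -3.5$)
$Y = 0$ ($Y = - 7 \left(-5 - -5\right) = - 7 \left(-5 + 5\right) = \left(-7\right) 0 = 0$)
$U{\left(Z \right)} = - \frac{7}{2} + 5 Z$ ($U{\left(Z \right)} = 5 Z - \frac{7}{2} = - \frac{7}{2} + 5 Z$)
$\frac{1}{-36630 - \left(- U{\left(Y \right)} + 71 \left(6 + 7\right) X\right)} = \frac{1}{-36630 + \left(- 71 \left(6 + 7\right) 4 + \left(- \frac{7}{2} + 5 \cdot 0\right)\right)} = \frac{1}{-36630 + \left(- 71 \cdot 13 \cdot 4 + \left(- \frac{7}{2} + 0\right)\right)} = \frac{1}{-36630 - \frac{7391}{2}} = \frac{1}{- \frac{80651}{2}} = - \frac{2}{80651}$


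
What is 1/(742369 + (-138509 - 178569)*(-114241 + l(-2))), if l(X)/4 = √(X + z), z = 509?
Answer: 12074683389/437393664977786916827 + 16488056*√3/1312180994933360750481 ≈ 2.7628e-11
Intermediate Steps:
l(X) = 4*√(509 + X) (l(X) = 4*√(X + 509) = 4*√(509 + X))
1/(742369 + (-138509 - 178569)*(-114241 + l(-2))) = 1/(742369 + (-138509 - 178569)*(-114241 + 4*√(509 - 2))) = 1/(742369 - 317078*(-114241 + 4*√507)) = 1/(742369 - 317078*(-114241 + 4*(13*√3))) = 1/(742369 - 317078*(-114241 + 52*√3)) = 1/(742369 + (36223307798 - 16488056*√3)) = 1/(36224050167 - 16488056*√3)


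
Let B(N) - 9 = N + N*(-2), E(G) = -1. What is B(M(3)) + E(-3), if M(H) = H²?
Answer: -1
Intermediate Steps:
B(N) = 9 - N (B(N) = 9 + (N + N*(-2)) = 9 + (N - 2*N) = 9 - N)
B(M(3)) + E(-3) = (9 - 1*3²) - 1 = (9 - 1*9) - 1 = (9 - 9) - 1 = 0 - 1 = -1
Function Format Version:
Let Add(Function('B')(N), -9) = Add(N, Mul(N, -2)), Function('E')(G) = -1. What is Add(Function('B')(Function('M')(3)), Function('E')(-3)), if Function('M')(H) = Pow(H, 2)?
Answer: -1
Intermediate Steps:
Function('B')(N) = Add(9, Mul(-1, N)) (Function('B')(N) = Add(9, Add(N, Mul(N, -2))) = Add(9, Add(N, Mul(-2, N))) = Add(9, Mul(-1, N)))
Add(Function('B')(Function('M')(3)), Function('E')(-3)) = Add(Add(9, Mul(-1, Pow(3, 2))), -1) = Add(Add(9, Mul(-1, 9)), -1) = Add(Add(9, -9), -1) = Add(0, -1) = -1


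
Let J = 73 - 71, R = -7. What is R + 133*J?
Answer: 259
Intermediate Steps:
J = 2
R + 133*J = -7 + 133*2 = -7 + 266 = 259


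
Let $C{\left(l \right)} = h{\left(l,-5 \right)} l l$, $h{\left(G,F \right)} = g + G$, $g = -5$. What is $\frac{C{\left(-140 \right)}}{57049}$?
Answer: $- \frac{2842000}{57049} \approx -49.817$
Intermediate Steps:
$h{\left(G,F \right)} = -5 + G$
$C{\left(l \right)} = l^{2} \left(-5 + l\right)$ ($C{\left(l \right)} = \left(-5 + l\right) l l = l \left(-5 + l\right) l = l^{2} \left(-5 + l\right)$)
$\frac{C{\left(-140 \right)}}{57049} = \frac{\left(-140\right)^{2} \left(-5 - 140\right)}{57049} = 19600 \left(-145\right) \frac{1}{57049} = \left(-2842000\right) \frac{1}{57049} = - \frac{2842000}{57049}$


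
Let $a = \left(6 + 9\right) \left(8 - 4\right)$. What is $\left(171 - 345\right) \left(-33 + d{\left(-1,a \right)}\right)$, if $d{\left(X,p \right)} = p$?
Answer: $-4698$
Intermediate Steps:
$a = 60$ ($a = 15 \cdot 4 = 60$)
$\left(171 - 345\right) \left(-33 + d{\left(-1,a \right)}\right) = \left(171 - 345\right) \left(-33 + 60\right) = \left(-174\right) 27 = -4698$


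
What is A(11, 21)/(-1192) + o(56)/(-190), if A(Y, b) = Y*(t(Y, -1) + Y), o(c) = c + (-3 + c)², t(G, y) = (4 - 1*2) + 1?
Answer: -172217/11324 ≈ -15.208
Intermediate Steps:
t(G, y) = 3 (t(G, y) = (4 - 2) + 1 = 2 + 1 = 3)
A(Y, b) = Y*(3 + Y)
A(11, 21)/(-1192) + o(56)/(-190) = (11*(3 + 11))/(-1192) + (56 + (-3 + 56)²)/(-190) = (11*14)*(-1/1192) + (56 + 53²)*(-1/190) = 154*(-1/1192) + (56 + 2809)*(-1/190) = -77/596 + 2865*(-1/190) = -77/596 - 573/38 = -172217/11324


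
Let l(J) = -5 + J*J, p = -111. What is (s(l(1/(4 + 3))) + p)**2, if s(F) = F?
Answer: 32296489/2401 ≈ 13451.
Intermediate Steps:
l(J) = -5 + J**2
(s(l(1/(4 + 3))) + p)**2 = ((-5 + (1/(4 + 3))**2) - 111)**2 = ((-5 + (1/7)**2) - 111)**2 = ((-5 + 1/49) - 111)**2 = (-244/49 - 111)**2 = (-5683/49)**2 = 32296489/2401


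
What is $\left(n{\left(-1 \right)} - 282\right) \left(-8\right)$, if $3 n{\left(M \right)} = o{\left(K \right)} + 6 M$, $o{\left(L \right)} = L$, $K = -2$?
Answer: $\frac{6832}{3} \approx 2277.3$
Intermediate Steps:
$n{\left(M \right)} = - \frac{2}{3} + 2 M$ ($n{\left(M \right)} = \frac{-2 + 6 M}{3} = - \frac{2}{3} + 2 M$)
$\left(n{\left(-1 \right)} - 282\right) \left(-8\right) = \left(\left(- \frac{2}{3} + 2 \left(-1\right)\right) - 282\right) \left(-8\right) = \left(\left(- \frac{2}{3} - 2\right) - 282\right) \left(-8\right) = \left(- \frac{8}{3} - 282\right) \left(-8\right) = \left(- \frac{854}{3}\right) \left(-8\right) = \frac{6832}{3}$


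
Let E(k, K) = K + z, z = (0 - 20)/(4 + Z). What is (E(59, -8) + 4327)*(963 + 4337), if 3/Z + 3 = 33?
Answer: 937458700/41 ≈ 2.2865e+7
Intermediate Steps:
Z = ⅒ (Z = 3/(-3 + 33) = 3/30 = 3*(1/30) = ⅒ ≈ 0.10000)
z = -200/41 (z = (0 - 20)/(4 + ⅒) = -20/41/10 = -20*10/41 = -200/41 ≈ -4.8781)
E(k, K) = -200/41 + K (E(k, K) = K - 200/41 = -200/41 + K)
(E(59, -8) + 4327)*(963 + 4337) = ((-200/41 - 8) + 4327)*(963 + 4337) = (-528/41 + 4327)*5300 = (176879/41)*5300 = 937458700/41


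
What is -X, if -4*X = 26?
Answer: 13/2 ≈ 6.5000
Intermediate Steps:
X = -13/2 (X = -¼*26 = -13/2 ≈ -6.5000)
-X = -1*(-13/2) = 13/2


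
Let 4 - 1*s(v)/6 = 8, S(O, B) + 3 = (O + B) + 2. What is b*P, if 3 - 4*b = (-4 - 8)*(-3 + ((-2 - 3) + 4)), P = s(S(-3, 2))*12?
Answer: 3240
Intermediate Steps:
S(O, B) = -1 + B + O (S(O, B) = -3 + ((O + B) + 2) = -3 + ((B + O) + 2) = -3 + (2 + B + O) = -1 + B + O)
s(v) = -24 (s(v) = 24 - 6*8 = 24 - 48 = -24)
P = -288 (P = -24*12 = -288)
b = -45/4 (b = 3/4 - (-4 - 8)*(-3 + ((-2 - 3) + 4))/4 = 3/4 - (-3)*(-3 + (-5 + 4)) = 3/4 - (-3)*(-3 - 1) = 3/4 - (-3)*(-4) = 3/4 - 1/4*48 = 3/4 - 12 = -45/4 ≈ -11.250)
b*P = -45/4*(-288) = 3240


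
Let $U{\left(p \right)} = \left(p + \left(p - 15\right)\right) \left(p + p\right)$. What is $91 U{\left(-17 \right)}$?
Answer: $151606$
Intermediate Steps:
$U{\left(p \right)} = 2 p \left(-15 + 2 p\right)$ ($U{\left(p \right)} = \left(p + \left(-15 + p\right)\right) 2 p = \left(-15 + 2 p\right) 2 p = 2 p \left(-15 + 2 p\right)$)
$91 U{\left(-17 \right)} = 91 \cdot 2 \left(-17\right) \left(-15 + 2 \left(-17\right)\right) = 91 \cdot 2 \left(-17\right) \left(-15 - 34\right) = 91 \cdot 2 \left(-17\right) \left(-49\right) = 91 \cdot 1666 = 151606$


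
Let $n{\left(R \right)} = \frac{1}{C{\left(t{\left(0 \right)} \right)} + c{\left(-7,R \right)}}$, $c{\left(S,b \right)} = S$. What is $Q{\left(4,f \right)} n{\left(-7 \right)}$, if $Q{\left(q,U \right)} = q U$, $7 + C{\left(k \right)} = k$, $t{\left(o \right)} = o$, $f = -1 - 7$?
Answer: $\frac{16}{7} \approx 2.2857$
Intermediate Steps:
$f = -8$ ($f = -1 - 7 = -8$)
$C{\left(k \right)} = -7 + k$
$Q{\left(q,U \right)} = U q$
$n{\left(R \right)} = - \frac{1}{14}$ ($n{\left(R \right)} = \frac{1}{\left(-7 + 0\right) - 7} = \frac{1}{-7 - 7} = \frac{1}{-14} = - \frac{1}{14}$)
$Q{\left(4,f \right)} n{\left(-7 \right)} = \left(-8\right) 4 \left(- \frac{1}{14}\right) = \left(-32\right) \left(- \frac{1}{14}\right) = \frac{16}{7}$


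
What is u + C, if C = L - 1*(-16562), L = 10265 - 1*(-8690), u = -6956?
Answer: 28561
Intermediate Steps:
L = 18955 (L = 10265 + 8690 = 18955)
C = 35517 (C = 18955 - 1*(-16562) = 18955 + 16562 = 35517)
u + C = -6956 + 35517 = 28561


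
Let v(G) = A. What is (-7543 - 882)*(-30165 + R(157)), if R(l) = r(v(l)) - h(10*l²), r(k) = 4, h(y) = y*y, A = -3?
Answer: 511880675948925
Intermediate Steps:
v(G) = -3
h(y) = y²
R(l) = 4 - 100*l⁴ (R(l) = 4 - (10*l²)² = 4 - 100*l⁴)
(-7543 - 882)*(-30165 + R(157)) = (-7543 - 882)*(-30165 + (4 - 100*157⁴)) = -8425*(-30165 + (4 - 100*607573201)) = -8425*(-30165 + (4 - 60757320100)) = -8425*(-30165 - 60757320096) = -8425*(-60757350261) = 511880675948925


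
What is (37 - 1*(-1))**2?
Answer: 1444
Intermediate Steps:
(37 - 1*(-1))**2 = (37 + 1)**2 = 38**2 = 1444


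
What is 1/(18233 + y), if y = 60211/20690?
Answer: 20690/377300981 ≈ 5.4837e-5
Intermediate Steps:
y = 60211/20690 (y = 60211*(1/20690) = 60211/20690 ≈ 2.9101)
1/(18233 + y) = 1/(18233 + 60211/20690) = 1/(377300981/20690) = 20690/377300981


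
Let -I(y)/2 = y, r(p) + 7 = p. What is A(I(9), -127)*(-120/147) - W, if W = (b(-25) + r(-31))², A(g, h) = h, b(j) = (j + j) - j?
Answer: -189401/49 ≈ -3865.3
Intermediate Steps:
r(p) = -7 + p
I(y) = -2*y
b(j) = j (b(j) = 2*j - j = j)
W = 3969 (W = (-25 + (-7 - 31))² = (-25 - 38)² = (-63)² = 3969)
A(I(9), -127)*(-120/147) - W = -(-15240)/147 - 1*3969 = -(-15240)/147 - 3969 = -127*(-40/49) - 3969 = 5080/49 - 3969 = -189401/49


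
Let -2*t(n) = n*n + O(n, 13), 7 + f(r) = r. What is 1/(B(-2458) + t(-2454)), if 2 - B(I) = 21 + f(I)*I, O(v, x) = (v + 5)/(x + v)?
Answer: -4882/44279971903 ≈ -1.1025e-7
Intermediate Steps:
O(v, x) = (5 + v)/(v + x)
f(r) = -7 + r
B(I) = -19 - I*(-7 + I) (B(I) = 2 - (21 + (-7 + I)*I) = 2 - (21 + I*(-7 + I)) = 2 + (-21 - I*(-7 + I)) = -19 - I*(-7 + I))
t(n) = -n²/2 - (5 + n)/(2*(13 + n)) (t(n) = -(n*n + (5 + n)/(n + 13))/2 = -(n² + (5 + n)/(13 + n))/2 = -n²/2 - (5 + n)/(2*(13 + n)))
1/(B(-2458) + t(-2454)) = 1/((-19 - 1*(-2458)*(-7 - 2458)) + (-5 - 1*(-2454) + (-2454)²*(-13 - 1*(-2454)))/(2*(13 - 2454))) = 1/((-19 - 1*(-2458)*(-2465)) + (½)*(-5 + 2454 + 6022116*(-13 + 2454))/(-2441)) = 1/((-19 - 6058970) + (½)*(-1/2441)*(-5 + 2454 + 6022116*2441)) = 1/(-6058989 + (½)*(-1/2441)*(-5 + 2454 + 14699985156)) = 1/(-6058989 + (½)*(-1/2441)*14699987605) = 1/(-6058989 - 14699987605/4882) = 1/(-44279971903/4882) = -4882/44279971903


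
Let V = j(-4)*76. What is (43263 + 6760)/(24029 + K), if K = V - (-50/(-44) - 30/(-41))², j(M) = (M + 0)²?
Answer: 40698912892/20536593755 ≈ 1.9818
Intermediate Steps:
j(M) = M²
V = 1216 (V = (-4)²*76 = 16*76 = 1216)
K = 986503239/813604 (K = 1216 - (-50/(-44) - 30/(-41))² = 1216 - (-50*(-1/44) - 30*(-1/41))² = 1216 - (25/22 + 30/41)² = 1216 - (1685/902)² = 1216 - 1*2839225/813604 = 1216 - 2839225/813604 = 986503239/813604 ≈ 1212.5)
(43263 + 6760)/(24029 + K) = (43263 + 6760)/(24029 + 986503239/813604) = 50023/(20536593755/813604) = 50023*(813604/20536593755) = 40698912892/20536593755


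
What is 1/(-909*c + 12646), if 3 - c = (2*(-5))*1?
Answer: 1/829 ≈ 0.0012063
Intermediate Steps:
c = 13 (c = 3 - 2*(-5) = 3 - (-10) = 3 - 1*(-10) = 3 + 10 = 13)
1/(-909*c + 12646) = 1/(-909*13 + 12646) = 1/(-11817 + 12646) = 1/829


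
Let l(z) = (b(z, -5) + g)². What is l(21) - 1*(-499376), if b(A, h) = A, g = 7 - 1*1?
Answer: 500105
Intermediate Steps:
g = 6 (g = 7 - 1 = 6)
l(z) = (6 + z)² (l(z) = (z + 6)² = (6 + z)²)
l(21) - 1*(-499376) = (6 + 21)² - 1*(-499376) = 27² + 499376 = 729 + 499376 = 500105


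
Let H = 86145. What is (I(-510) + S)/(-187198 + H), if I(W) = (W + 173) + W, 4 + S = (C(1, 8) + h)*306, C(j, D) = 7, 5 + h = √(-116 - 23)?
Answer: 239/101053 - 306*I*√139/101053 ≈ 0.0023651 - 0.035701*I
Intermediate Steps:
h = -5 + I*√139 (h = -5 + √(-116 - 23) = -5 + √(-139) = -5 + I*√139 ≈ -5.0 + 11.79*I)
S = 608 + 306*I*√139 (S = -4 + (7 + (-5 + I*√139))*306 = -4 + (2 + I*√139)*306 = -4 + (612 + 306*I*√139) = 608 + 306*I*√139 ≈ 608.0 + 3607.7*I)
I(W) = 173 + 2*W (I(W) = (173 + W) + W = 173 + 2*W)
(I(-510) + S)/(-187198 + H) = ((173 + 2*(-510)) + (608 + 306*I*√139))/(-187198 + 86145) = ((173 - 1020) + (608 + 306*I*√139))/(-101053) = (-847 + (608 + 306*I*√139))*(-1/101053) = (-239 + 306*I*√139)*(-1/101053) = 239/101053 - 306*I*√139/101053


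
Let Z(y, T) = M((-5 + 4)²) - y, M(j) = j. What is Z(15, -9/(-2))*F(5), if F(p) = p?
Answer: -70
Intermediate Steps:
Z(y, T) = 1 - y (Z(y, T) = (-5 + 4)² - y = (-1)² - y = 1 - y)
Z(15, -9/(-2))*F(5) = (1 - 1*15)*5 = (1 - 15)*5 = -14*5 = -70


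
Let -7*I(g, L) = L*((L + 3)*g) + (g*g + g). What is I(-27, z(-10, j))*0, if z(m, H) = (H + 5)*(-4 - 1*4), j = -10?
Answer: 0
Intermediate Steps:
z(m, H) = -40 - 8*H (z(m, H) = (5 + H)*(-4 - 4) = (5 + H)*(-8) = -40 - 8*H)
I(g, L) = -g/7 - g**2/7 - L*g*(3 + L)/7 (I(g, L) = -(L*((L + 3)*g) + (g*g + g))/7 = -(L*((3 + L)*g) + (g**2 + g))/7 = -(L*(g*(3 + L)) + (g + g**2))/7 = -(L*g*(3 + L) + (g + g**2))/7 = -(g + g**2 + L*g*(3 + L))/7 = -g/7 - g**2/7 - L*g*(3 + L)/7)
I(-27, z(-10, j))*0 = -1/7*(-27)*(1 - 27 + (-40 - 8*(-10))**2 + 3*(-40 - 8*(-10)))*0 = -1/7*(-27)*(1 - 27 + (-40 + 80)**2 + 3*(-40 + 80))*0 = -1/7*(-27)*(1 - 27 + 40**2 + 3*40)*0 = -1/7*(-27)*(1 - 27 + 1600 + 120)*0 = -1/7*(-27)*1694*0 = 6534*0 = 0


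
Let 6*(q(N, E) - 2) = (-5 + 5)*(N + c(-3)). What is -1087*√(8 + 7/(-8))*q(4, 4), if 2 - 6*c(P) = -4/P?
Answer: -1087*√114/2 ≈ -5803.0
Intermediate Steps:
c(P) = ⅓ + 2/(3*P) (c(P) = ⅓ - (-2)/(3*P) = ⅓ + 2/(3*P))
q(N, E) = 2 (q(N, E) = 2 + ((-5 + 5)*(N + (⅓)*(2 - 3)/(-3)))/6 = 2 + (0*(N + (⅓)*(-⅓)*(-1)))/6 = 2 + (0*(N + ⅑))/6 = 2 + (0*(⅑ + N))/6 = 2 + (⅙)*0 = 2 + 0 = 2)
-1087*√(8 + 7/(-8))*q(4, 4) = -1087*√(8 + 7/(-8))*2 = -1087*√(8 + 7*(-⅛))*2 = -1087*√(8 - 7/8)*2 = -1087*√(57/8)*2 = -1087*√114/4*2 = -1087*√114/2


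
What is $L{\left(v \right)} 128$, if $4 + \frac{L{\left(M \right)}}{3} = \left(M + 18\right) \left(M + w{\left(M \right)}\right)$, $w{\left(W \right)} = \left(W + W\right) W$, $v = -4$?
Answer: $148992$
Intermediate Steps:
$w{\left(W \right)} = 2 W^{2}$ ($w{\left(W \right)} = 2 W W = 2 W^{2}$)
$L{\left(M \right)} = -12 + 3 \left(18 + M\right) \left(M + 2 M^{2}\right)$ ($L{\left(M \right)} = -12 + 3 \left(M + 18\right) \left(M + 2 M^{2}\right) = -12 + 3 \left(18 + M\right) \left(M + 2 M^{2}\right)$)
$L{\left(v \right)} 128 = \left(-12 + 6 \left(-4\right)^{3} + 54 \left(-4\right) + 111 \left(-4\right)^{2}\right) 128 = \left(-12 + 6 \left(-64\right) - 216 + 111 \cdot 16\right) 128 = \left(-12 - 384 - 216 + 1776\right) 128 = 1164 \cdot 128 = 148992$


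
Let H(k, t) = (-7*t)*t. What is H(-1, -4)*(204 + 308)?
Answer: -57344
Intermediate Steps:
H(k, t) = -7*t²
H(-1, -4)*(204 + 308) = (-7*(-4)²)*(204 + 308) = -7*16*512 = -112*512 = -57344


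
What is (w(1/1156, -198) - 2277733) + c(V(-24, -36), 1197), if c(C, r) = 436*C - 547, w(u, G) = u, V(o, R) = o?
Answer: -2645788063/1156 ≈ -2.2887e+6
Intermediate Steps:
c(C, r) = -547 + 436*C
(w(1/1156, -198) - 2277733) + c(V(-24, -36), 1197) = (1/1156 - 2277733) + (-547 + 436*(-24)) = (1/1156 - 2277733) + (-547 - 10464) = -2633059347/1156 - 11011 = -2645788063/1156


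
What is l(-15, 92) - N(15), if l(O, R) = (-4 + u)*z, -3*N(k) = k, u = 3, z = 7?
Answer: -2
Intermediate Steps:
N(k) = -k/3
l(O, R) = -7 (l(O, R) = (-4 + 3)*7 = -1*7 = -7)
l(-15, 92) - N(15) = -7 - (-1)*15/3 = -7 - 1*(-5) = -7 + 5 = -2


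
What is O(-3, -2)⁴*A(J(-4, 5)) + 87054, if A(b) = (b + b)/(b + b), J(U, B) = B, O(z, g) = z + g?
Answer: 87679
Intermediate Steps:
O(z, g) = g + z
A(b) = 1 (A(b) = (2*b)/((2*b)) = (2*b)*(1/(2*b)) = 1)
O(-3, -2)⁴*A(J(-4, 5)) + 87054 = (-2 - 3)⁴*1 + 87054 = (-5)⁴*1 + 87054 = 625*1 + 87054 = 625 + 87054 = 87679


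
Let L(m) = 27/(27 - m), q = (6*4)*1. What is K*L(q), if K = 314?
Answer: 2826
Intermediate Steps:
q = 24 (q = 24*1 = 24)
K*L(q) = 314*(-27/(-27 + 24)) = 314*(-27/(-3)) = 314*(-27*(-⅓)) = 314*9 = 2826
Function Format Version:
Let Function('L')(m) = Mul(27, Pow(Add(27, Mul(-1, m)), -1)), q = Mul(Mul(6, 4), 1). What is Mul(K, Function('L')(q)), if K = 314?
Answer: 2826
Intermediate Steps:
q = 24 (q = Mul(24, 1) = 24)
Mul(K, Function('L')(q)) = Mul(314, Mul(-27, Pow(Add(-27, 24), -1))) = Mul(314, Mul(-27, Pow(-3, -1))) = Mul(314, Mul(-27, Rational(-1, 3))) = Mul(314, 9) = 2826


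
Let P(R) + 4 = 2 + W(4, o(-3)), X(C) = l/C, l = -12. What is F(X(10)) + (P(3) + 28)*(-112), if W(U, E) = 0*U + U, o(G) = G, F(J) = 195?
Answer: -3165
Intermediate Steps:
X(C) = -12/C
W(U, E) = U (W(U, E) = 0 + U = U)
P(R) = 2 (P(R) = -4 + (2 + 4) = -4 + 6 = 2)
F(X(10)) + (P(3) + 28)*(-112) = 195 + (2 + 28)*(-112) = 195 + 30*(-112) = 195 - 3360 = -3165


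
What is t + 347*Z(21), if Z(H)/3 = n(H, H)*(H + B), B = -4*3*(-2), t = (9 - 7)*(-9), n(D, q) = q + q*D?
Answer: 21642372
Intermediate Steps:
n(D, q) = q + D*q
t = -18 (t = 2*(-9) = -18)
B = 24 (B = -12*(-2) = 24)
Z(H) = 3*H*(1 + H)*(24 + H) (Z(H) = 3*((H*(1 + H))*(H + 24)) = 3*((H*(1 + H))*(24 + H)) = 3*(H*(1 + H)*(24 + H)) = 3*H*(1 + H)*(24 + H))
t + 347*Z(21) = -18 + 347*(3*21*(1 + 21)*(24 + 21)) = -18 + 347*(3*21*22*45) = -18 + 347*62370 = -18 + 21642390 = 21642372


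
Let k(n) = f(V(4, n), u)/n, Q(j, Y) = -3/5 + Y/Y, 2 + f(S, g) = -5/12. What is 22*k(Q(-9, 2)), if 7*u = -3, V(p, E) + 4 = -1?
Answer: -1595/12 ≈ -132.92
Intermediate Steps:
V(p, E) = -5 (V(p, E) = -4 - 1 = -5)
u = -3/7 (u = (1/7)*(-3) = -3/7 ≈ -0.42857)
f(S, g) = -29/12 (f(S, g) = -2 - 5/12 = -29/12)
Q(j, Y) = 2/5 (Q(j, Y) = -3*1/5 + 1 = -3/5 + 1 = 2/5)
k(n) = -29/(12*n)
22*k(Q(-9, 2)) = 22*(-29/(12*2/5)) = 22*(-29/12*5/2) = 22*(-145/24) = -1595/12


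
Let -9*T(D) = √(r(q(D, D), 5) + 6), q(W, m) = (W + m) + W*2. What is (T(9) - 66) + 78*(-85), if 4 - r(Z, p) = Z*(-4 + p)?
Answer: -6696 - I*√26/9 ≈ -6696.0 - 0.56656*I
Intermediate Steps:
q(W, m) = m + 3*W (q(W, m) = (W + m) + 2*W = m + 3*W)
r(Z, p) = 4 - Z*(-4 + p)
T(D) = -√(10 - 4*D)/9 (T(D) = -√((4 + 4*(D + 3*D) - 1*(D + 3*D)*5) + 6)/9 = -√((4 + 4*(4*D) - 1*4*D*5) + 6)/9 = -√((4 + 16*D - 20*D) + 6)/9 = -√((4 - 4*D) + 6)/9 = -√(10 - 4*D)/9)
(T(9) - 66) + 78*(-85) = (-√(10 - 4*9)/9 - 66) + 78*(-85) = (-√(10 - 36)/9 - 66) - 6630 = (-I*√26/9 - 66) - 6630 = (-66 - I*√26/9) - 6630 = -6696 - I*√26/9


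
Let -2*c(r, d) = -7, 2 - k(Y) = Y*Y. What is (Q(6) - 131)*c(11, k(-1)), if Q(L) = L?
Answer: -875/2 ≈ -437.50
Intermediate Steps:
k(Y) = 2 - Y² (k(Y) = 2 - Y*Y = 2 - Y²)
c(r, d) = 7/2 (c(r, d) = -½*(-7) = 7/2)
(Q(6) - 131)*c(11, k(-1)) = (6 - 131)*(7/2) = -125*7/2 = -875/2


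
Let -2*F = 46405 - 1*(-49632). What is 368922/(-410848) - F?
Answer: 9863967883/205424 ≈ 48018.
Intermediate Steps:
F = -96037/2 (F = -(46405 - 1*(-49632))/2 = -(46405 + 49632)/2 = -½*96037 = -96037/2 ≈ -48019.)
368922/(-410848) - F = 368922/(-410848) - 1*(-96037/2) = 368922*(-1/410848) + 96037/2 = -184461/205424 + 96037/2 = 9863967883/205424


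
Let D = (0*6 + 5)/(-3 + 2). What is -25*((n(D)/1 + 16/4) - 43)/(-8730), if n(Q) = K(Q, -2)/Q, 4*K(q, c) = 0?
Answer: -65/582 ≈ -0.11168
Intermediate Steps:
K(q, c) = 0 (K(q, c) = (¼)*0 = 0)
D = -5 (D = (0 + 5)/(-1) = 5*(-1) = -5)
n(Q) = 0 (n(Q) = 0/Q = 0)
-25*((n(D)/1 + 16/4) - 43)/(-8730) = -25*((0/1 + 16/4) - 43)/(-8730) = -25*((0*1 + 16*(¼)) - 43)*(-1/8730) = -25*((0 + 4) - 43)*(-1/8730) = -25*(4 - 43)*(-1/8730) = -25*(-39)*(-1/8730) = 975*(-1/8730) = -65/582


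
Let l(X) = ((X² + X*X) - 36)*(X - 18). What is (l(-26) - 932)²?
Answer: 3461674896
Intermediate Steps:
l(X) = (-36 + 2*X²)*(-18 + X) (l(X) = ((X² + X²) - 36)*(-18 + X) = (2*X² - 36)*(-18 + X) = (-36 + 2*X²)*(-18 + X))
(l(-26) - 932)² = ((648 - 36*(-26) - 36*(-26)² + 2*(-26)³) - 932)² = ((648 + 936 - 36*676 + 2*(-17576)) - 932)² = ((648 + 936 - 24336 - 35152) - 932)² = (-57904 - 932)² = (-58836)² = 3461674896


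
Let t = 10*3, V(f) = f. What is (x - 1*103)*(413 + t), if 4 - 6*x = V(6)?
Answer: -137330/3 ≈ -45777.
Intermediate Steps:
t = 30
x = -⅓ (x = ⅔ - ⅙*6 = ⅔ - 1 = -⅓ ≈ -0.33333)
(x - 1*103)*(413 + t) = (-⅓ - 1*103)*(413 + 30) = (-⅓ - 103)*443 = -310/3*443 = -137330/3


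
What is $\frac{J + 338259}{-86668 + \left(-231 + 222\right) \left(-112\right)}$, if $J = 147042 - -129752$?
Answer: $- \frac{615053}{85660} \approx -7.1802$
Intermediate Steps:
$J = 276794$ ($J = 147042 + 129752 = 276794$)
$\frac{J + 338259}{-86668 + \left(-231 + 222\right) \left(-112\right)} = \frac{276794 + 338259}{-86668 + \left(-231 + 222\right) \left(-112\right)} = \frac{615053}{-86668 - -1008} = \frac{615053}{-86668 + 1008} = \frac{615053}{-85660} = 615053 \left(- \frac{1}{85660}\right) = - \frac{615053}{85660}$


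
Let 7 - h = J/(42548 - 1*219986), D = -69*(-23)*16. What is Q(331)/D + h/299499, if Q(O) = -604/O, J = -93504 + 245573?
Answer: -849196384247/18610398462405276 ≈ -4.5630e-5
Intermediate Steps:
D = 25392 (D = 1587*16 = 25392)
J = 152069
h = 1394135/177438 (h = 7 - 152069/(42548 - 1*219986) = 7 - 152069/(42548 - 219986) = 7 - 152069/(-177438) = 7 - 152069*(-1)/177438 = 7 - 1*(-152069/177438) = 7 + 152069/177438 = 1394135/177438 ≈ 7.8570)
Q(331)/D + h/299499 = -604/331/25392 + (1394135/177438)/299499 = -604*1/331*(1/25392) + (1394135/177438)*(1/299499) = -604/331*1/25392 + 1394135/53142503562 = -151/2101188 + 1394135/53142503562 = -849196384247/18610398462405276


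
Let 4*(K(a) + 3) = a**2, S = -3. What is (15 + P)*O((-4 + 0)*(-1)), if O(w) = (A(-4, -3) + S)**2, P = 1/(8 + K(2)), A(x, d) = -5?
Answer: 2912/3 ≈ 970.67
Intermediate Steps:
K(a) = -3 + a**2/4
P = 1/6 (P = 1/(8 + (-3 + (1/4)*2**2)) = 1/(8 + (-3 + (1/4)*4)) = 1/(8 + (-3 + 1)) = 1/(8 - 2) = 1/6 ≈ 0.16667)
O(w) = 64 (O(w) = (-5 - 3)**2 = (-8)**2 = 64)
(15 + P)*O((-4 + 0)*(-1)) = (15 + 1/6)*64 = (91/6)*64 = 2912/3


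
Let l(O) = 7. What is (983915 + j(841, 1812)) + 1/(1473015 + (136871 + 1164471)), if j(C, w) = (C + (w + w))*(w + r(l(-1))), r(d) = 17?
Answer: 25386476292801/2774357 ≈ 9.1504e+6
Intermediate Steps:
j(C, w) = (17 + w)*(C + 2*w) (j(C, w) = (C + (w + w))*(w + 17) = (C + 2*w)*(17 + w) = (17 + w)*(C + 2*w))
(983915 + j(841, 1812)) + 1/(1473015 + (136871 + 1164471)) = (983915 + (2*1812² + 17*841 + 34*1812 + 841*1812)) + 1/(1473015 + (136871 + 1164471)) = (983915 + (2*3283344 + 14297 + 61608 + 1523892)) + 1/(1473015 + 1301342) = (983915 + (6566688 + 14297 + 61608 + 1523892)) + 1/2774357 = (983915 + 8166485) + 1/2774357 = 9150400 + 1/2774357 = 25386476292801/2774357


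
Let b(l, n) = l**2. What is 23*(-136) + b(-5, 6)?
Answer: -3103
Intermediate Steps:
23*(-136) + b(-5, 6) = 23*(-136) + (-5)**2 = -3128 + 25 = -3103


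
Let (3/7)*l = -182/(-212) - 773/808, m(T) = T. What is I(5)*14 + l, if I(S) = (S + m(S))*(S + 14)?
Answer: 341706085/128472 ≈ 2659.8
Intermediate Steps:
l = -29435/128472 (l = 7*(-182/(-212) - 773/808)/3 = 7*(-182*(-1/212) - 773*1/808)/3 = 7*(91/106 - 773/808)/3 = (7/3)*(-4205/42824) = -29435/128472 ≈ -0.22912)
I(S) = 2*S*(14 + S) (I(S) = (S + S)*(S + 14) = (2*S)*(14 + S) = 2*S*(14 + S))
I(5)*14 + l = (2*5*(14 + 5))*14 - 29435/128472 = (2*5*19)*14 - 29435/128472 = 190*14 - 29435/128472 = 2660 - 29435/128472 = 341706085/128472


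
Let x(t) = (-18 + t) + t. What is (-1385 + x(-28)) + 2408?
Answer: 949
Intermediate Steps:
x(t) = -18 + 2*t
(-1385 + x(-28)) + 2408 = (-1385 + (-18 + 2*(-28))) + 2408 = (-1385 + (-18 - 56)) + 2408 = (-1385 - 74) + 2408 = -1459 + 2408 = 949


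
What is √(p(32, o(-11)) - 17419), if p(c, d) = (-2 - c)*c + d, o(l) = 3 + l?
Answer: 23*I*√35 ≈ 136.07*I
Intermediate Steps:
p(c, d) = d + c*(-2 - c) (p(c, d) = c*(-2 - c) + d = d + c*(-2 - c))
√(p(32, o(-11)) - 17419) = √(((3 - 11) - 1*32² - 2*32) - 17419) = √((-8 - 1*1024 - 64) - 17419) = √((-8 - 1024 - 64) - 17419) = √(-1096 - 17419) = √(-18515) = 23*I*√35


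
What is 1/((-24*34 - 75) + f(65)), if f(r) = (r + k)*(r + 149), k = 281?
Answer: 1/73153 ≈ 1.3670e-5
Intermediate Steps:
f(r) = (149 + r)*(281 + r) (f(r) = (r + 281)*(r + 149) = (281 + r)*(149 + r) = (149 + r)*(281 + r))
1/((-24*34 - 75) + f(65)) = 1/((-24*34 - 75) + (41869 + 65**2 + 430*65)) = 1/((-816 - 75) + (41869 + 4225 + 27950)) = 1/(-891 + 74044) = 1/73153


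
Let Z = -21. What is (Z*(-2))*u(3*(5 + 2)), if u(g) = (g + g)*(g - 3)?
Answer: 31752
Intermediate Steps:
u(g) = 2*g*(-3 + g) (u(g) = (2*g)*(-3 + g) = 2*g*(-3 + g))
(Z*(-2))*u(3*(5 + 2)) = (-21*(-2))*(2*(3*(5 + 2))*(-3 + 3*(5 + 2))) = 42*(2*(3*7)*(-3 + 3*7)) = 42*(2*21*(-3 + 21)) = 42*(2*21*18) = 42*756 = 31752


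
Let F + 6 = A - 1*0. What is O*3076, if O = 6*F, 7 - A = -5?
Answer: 110736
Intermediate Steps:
A = 12 (A = 7 - 1*(-5) = 7 + 5 = 12)
F = 6 (F = -6 + (12 - 1*0) = -6 + (12 + 0) = -6 + 12 = 6)
O = 36 (O = 6*6 = 36)
O*3076 = 36*3076 = 110736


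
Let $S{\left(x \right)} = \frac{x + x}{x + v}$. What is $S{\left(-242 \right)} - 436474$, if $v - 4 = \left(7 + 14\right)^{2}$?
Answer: $- \frac{88604706}{203} \approx -4.3648 \cdot 10^{5}$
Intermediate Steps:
$v = 445$ ($v = 4 + \left(7 + 14\right)^{2} = 4 + 21^{2} = 4 + 441 = 445$)
$S{\left(x \right)} = \frac{2 x}{445 + x}$ ($S{\left(x \right)} = \frac{x + x}{x + 445} = \frac{2 x}{445 + x}$)
$S{\left(-242 \right)} - 436474 = 2 \left(-242\right) \frac{1}{445 - 242} - 436474 = 2 \left(-242\right) \frac{1}{203} - 436474 = - \frac{484}{203} - 436474 = - \frac{88604706}{203}$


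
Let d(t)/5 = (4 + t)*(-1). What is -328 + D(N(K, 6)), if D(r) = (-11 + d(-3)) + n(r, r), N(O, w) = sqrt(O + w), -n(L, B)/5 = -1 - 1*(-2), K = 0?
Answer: -349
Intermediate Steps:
n(L, B) = -5 (n(L, B) = -5*(-1 - 1*(-2)) = -5*(-1 + 2) = -5*1 = -5)
d(t) = -20 - 5*t (d(t) = 5*((4 + t)*(-1)) = 5*(-4 - t) = -20 - 5*t)
D(r) = -21 (D(r) = (-11 + (-20 - 5*(-3))) - 5 = (-11 + (-20 + 15)) - 5 = (-11 - 5) - 5 = -16 - 5 = -21)
-328 + D(N(K, 6)) = -328 - 21 = -349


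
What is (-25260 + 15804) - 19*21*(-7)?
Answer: -6663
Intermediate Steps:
(-25260 + 15804) - 19*21*(-7) = -9456 - 399*(-7) = -9456 + 2793 = -6663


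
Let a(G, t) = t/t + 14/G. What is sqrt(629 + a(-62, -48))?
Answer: sqrt(605213)/31 ≈ 25.095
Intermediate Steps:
a(G, t) = 1 + 14/G
sqrt(629 + a(-62, -48)) = sqrt(629 + (14 - 62)/(-62)) = sqrt(629 - 1/62*(-48)) = sqrt(629 + 24/31) = sqrt(19523/31) = sqrt(605213)/31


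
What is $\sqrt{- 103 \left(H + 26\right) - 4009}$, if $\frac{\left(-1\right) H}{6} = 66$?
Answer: $9 \sqrt{421} \approx 184.66$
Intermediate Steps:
$H = -396$ ($H = \left(-6\right) 66 = -396$)
$\sqrt{- 103 \left(H + 26\right) - 4009} = \sqrt{- 103 \left(-396 + 26\right) - 4009} = \sqrt{\left(-103\right) \left(-370\right) - 4009} = \sqrt{38110 - 4009} = \sqrt{34101} = 9 \sqrt{421}$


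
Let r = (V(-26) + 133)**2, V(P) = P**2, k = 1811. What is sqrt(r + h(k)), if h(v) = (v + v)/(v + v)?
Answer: sqrt(654482) ≈ 809.00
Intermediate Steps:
h(v) = 1 (h(v) = (2*v)/((2*v)) = (2*v)*(1/(2*v)) = 1)
r = 654481 (r = ((-26)**2 + 133)**2 = (676 + 133)**2 = 809**2 = 654481)
sqrt(r + h(k)) = sqrt(654481 + 1) = sqrt(654482)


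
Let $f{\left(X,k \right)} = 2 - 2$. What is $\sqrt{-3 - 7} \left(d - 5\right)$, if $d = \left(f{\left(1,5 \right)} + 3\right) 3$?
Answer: $4 i \sqrt{10} \approx 12.649 i$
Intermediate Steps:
$f{\left(X,k \right)} = 0$ ($f{\left(X,k \right)} = 2 - 2 = 0$)
$d = 9$ ($d = \left(0 + 3\right) 3 = 3 \cdot 3 = 9$)
$\sqrt{-3 - 7} \left(d - 5\right) = \sqrt{-3 - 7} \left(9 - 5\right) = \sqrt{-10} \cdot 4 = i \sqrt{10} \cdot 4 = 4 i \sqrt{10}$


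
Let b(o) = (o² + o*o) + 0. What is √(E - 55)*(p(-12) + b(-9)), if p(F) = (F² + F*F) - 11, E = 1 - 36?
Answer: 1317*I*√10 ≈ 4164.7*I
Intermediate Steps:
E = -35
b(o) = 2*o² (b(o) = (o² + o²) + 0 = 2*o² + 0 = 2*o²)
p(F) = -11 + 2*F² (p(F) = (F² + F²) - 11 = 2*F² - 11 = -11 + 2*F²)
√(E - 55)*(p(-12) + b(-9)) = √(-35 - 55)*((-11 + 2*(-12)²) + 2*(-9)²) = √(-90)*((-11 + 2*144) + 2*81) = (3*I*√10)*((-11 + 288) + 162) = (3*I*√10)*(277 + 162) = (3*I*√10)*439 = 1317*I*√10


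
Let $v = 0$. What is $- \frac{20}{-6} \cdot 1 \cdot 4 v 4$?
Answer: $0$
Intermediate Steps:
$- \frac{20}{-6} \cdot 1 \cdot 4 v 4 = - \frac{20}{-6} \cdot 1 \cdot 4 \cdot 0 \cdot 4 = \left(-20\right) \left(- \frac{1}{6}\right) 4 \cdot 0 \cdot 4 = \frac{10}{3} \cdot 0 \cdot 4 = 0 \cdot 4 = 0$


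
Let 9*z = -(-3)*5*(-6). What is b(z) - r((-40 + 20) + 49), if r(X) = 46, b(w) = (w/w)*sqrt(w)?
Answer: -46 + I*sqrt(10) ≈ -46.0 + 3.1623*I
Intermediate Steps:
z = -10 (z = (-(-3)*5*(-6))/9 = (-3*(-5)*(-6))/9 = (15*(-6))/9 = (1/9)*(-90) = -10)
b(w) = sqrt(w) (b(w) = 1*sqrt(w) = sqrt(w))
b(z) - r((-40 + 20) + 49) = sqrt(-10) - 1*46 = I*sqrt(10) - 46 = -46 + I*sqrt(10)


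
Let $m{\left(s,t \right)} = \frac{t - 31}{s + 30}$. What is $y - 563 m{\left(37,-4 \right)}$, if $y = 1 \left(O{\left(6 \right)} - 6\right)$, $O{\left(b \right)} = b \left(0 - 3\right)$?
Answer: $\frac{18097}{67} \approx 270.1$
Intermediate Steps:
$m{\left(s,t \right)} = \frac{-31 + t}{30 + s}$
$O{\left(b \right)} = - 3 b$ ($O{\left(b \right)} = b \left(-3\right) = - 3 b$)
$y = -24$ ($y = 1 \left(\left(-3\right) 6 - 6\right) = 1 \left(-18 - 6\right) = 1 \left(-24\right) = -24$)
$y - 563 m{\left(37,-4 \right)} = -24 - 563 \frac{-31 - 4}{30 + 37} = -24 - 563 \cdot \frac{1}{67} \left(-35\right) = -24 - - \frac{19705}{67} = -24 + \frac{19705}{67} = \frac{18097}{67}$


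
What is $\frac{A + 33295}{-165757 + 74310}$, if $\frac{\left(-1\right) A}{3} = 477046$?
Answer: $\frac{1397843}{91447} \approx 15.286$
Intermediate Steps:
$A = -1431138$ ($A = \left(-3\right) 477046 = -1431138$)
$\frac{A + 33295}{-165757 + 74310} = \frac{-1431138 + 33295}{-165757 + 74310} = - \frac{1397843}{-91447} = \left(-1397843\right) \left(- \frac{1}{91447}\right) = \frac{1397843}{91447}$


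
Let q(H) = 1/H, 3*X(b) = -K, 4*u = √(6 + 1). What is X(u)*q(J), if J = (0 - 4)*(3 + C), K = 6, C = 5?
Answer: 1/16 ≈ 0.062500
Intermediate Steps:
u = √7/4 (u = √(6 + 1)/4 = √7/4 ≈ 0.66144)
X(b) = -2 (X(b) = (-1*6)/3 = (⅓)*(-6) = -2)
J = -32 (J = (0 - 4)*(3 + 5) = -4*8 = -32)
X(u)*q(J) = -2/(-32) = -2*(-1/32) = 1/16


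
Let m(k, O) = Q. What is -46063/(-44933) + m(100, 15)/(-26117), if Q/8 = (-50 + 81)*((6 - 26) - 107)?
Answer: 53433411/23949289 ≈ 2.2311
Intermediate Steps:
Q = -31496 (Q = 8*((-50 + 81)*((6 - 26) - 107)) = 8*(31*(-20 - 107)) = 8*(31*(-127)) = 8*(-3937) = -31496)
m(k, O) = -31496
-46063/(-44933) + m(100, 15)/(-26117) = -46063/(-44933) - 31496/(-26117) = -46063*(-1/44933) - 31496*(-1/26117) = 46063/44933 + 31496/26117 = 53433411/23949289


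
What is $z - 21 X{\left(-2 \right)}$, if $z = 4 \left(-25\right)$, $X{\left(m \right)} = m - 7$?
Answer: $89$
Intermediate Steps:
$X{\left(m \right)} = -7 + m$
$z = -100$
$z - 21 X{\left(-2 \right)} = -100 - 21 \left(-7 - 2\right) = -100 - -189 = -100 + 189 = 89$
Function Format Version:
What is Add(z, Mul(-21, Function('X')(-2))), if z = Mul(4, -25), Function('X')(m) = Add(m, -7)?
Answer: 89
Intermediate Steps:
Function('X')(m) = Add(-7, m)
z = -100
Add(z, Mul(-21, Function('X')(-2))) = Add(-100, Mul(-21, Add(-7, -2))) = Add(-100, Mul(-21, -9)) = Add(-100, 189) = 89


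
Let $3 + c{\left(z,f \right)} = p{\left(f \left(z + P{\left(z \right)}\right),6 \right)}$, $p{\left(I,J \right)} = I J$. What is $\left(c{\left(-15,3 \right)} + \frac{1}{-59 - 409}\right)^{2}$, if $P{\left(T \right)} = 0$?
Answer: $\frac{16323895225}{219024} \approx 74530.0$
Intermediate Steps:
$c{\left(z,f \right)} = -3 + 6 f z$ ($c{\left(z,f \right)} = -3 + f \left(z + 0\right) 6 = -3 + f z 6 = -3 + 6 f z$)
$\left(c{\left(-15,3 \right)} + \frac{1}{-59 - 409}\right)^{2} = \left(\left(-3 + 6 \cdot 3 \left(-15\right)\right) + \frac{1}{-59 - 409}\right)^{2} = \left(\left(-3 - 270\right) + \frac{1}{-468}\right)^{2} = \left(-273 - \frac{1}{468}\right)^{2} = \left(- \frac{127765}{468}\right)^{2} = \frac{16323895225}{219024}$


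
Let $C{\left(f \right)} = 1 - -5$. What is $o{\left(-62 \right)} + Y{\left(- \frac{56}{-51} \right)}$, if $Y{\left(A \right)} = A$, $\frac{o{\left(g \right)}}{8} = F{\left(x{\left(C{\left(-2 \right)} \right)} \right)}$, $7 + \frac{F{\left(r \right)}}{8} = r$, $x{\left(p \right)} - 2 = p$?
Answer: $\frac{3320}{51} \approx 65.098$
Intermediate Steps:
$C{\left(f \right)} = 6$ ($C{\left(f \right)} = 1 + 5 = 6$)
$x{\left(p \right)} = 2 + p$
$F{\left(r \right)} = -56 + 8 r$
$o{\left(g \right)} = 64$ ($o{\left(g \right)} = 8 \left(-56 + 8 \left(2 + 6\right)\right) = 8 \left(-56 + 8 \cdot 8\right) = 8 \left(-56 + 64\right) = 8 \cdot 8 = 64$)
$o{\left(-62 \right)} + Y{\left(- \frac{56}{-51} \right)} = 64 - \frac{56}{-51} = 64 - - \frac{56}{51} = 64 + \frac{56}{51} = \frac{3320}{51}$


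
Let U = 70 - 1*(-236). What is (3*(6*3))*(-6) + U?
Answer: -18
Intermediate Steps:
U = 306 (U = 70 + 236 = 306)
(3*(6*3))*(-6) + U = (3*(6*3))*(-6) + 306 = (3*18)*(-6) + 306 = 54*(-6) + 306 = -324 + 306 = -18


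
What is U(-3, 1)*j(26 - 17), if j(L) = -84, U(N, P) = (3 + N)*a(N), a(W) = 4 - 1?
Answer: 0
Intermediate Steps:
a(W) = 3
U(N, P) = 9 + 3*N (U(N, P) = (3 + N)*3 = 9 + 3*N)
U(-3, 1)*j(26 - 17) = (9 + 3*(-3))*(-84) = (9 - 9)*(-84) = 0*(-84) = 0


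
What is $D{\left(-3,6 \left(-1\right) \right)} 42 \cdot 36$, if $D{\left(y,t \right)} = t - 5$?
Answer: $-16632$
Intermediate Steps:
$D{\left(y,t \right)} = -5 + t$
$D{\left(-3,6 \left(-1\right) \right)} 42 \cdot 36 = \left(-5 + 6 \left(-1\right)\right) 42 \cdot 36 = \left(-5 - 6\right) 42 \cdot 36 = \left(-11\right) 42 \cdot 36 = \left(-462\right) 36 = -16632$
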